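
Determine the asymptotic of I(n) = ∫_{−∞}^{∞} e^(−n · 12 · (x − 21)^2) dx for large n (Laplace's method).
I(n) = sqrt(π/(12n))

Here φ(x) = 12 · (x − 21)^2 has its unique minimum at x* = 21 with φ(x*) = 0 and φ''(x*) = 24. Laplace's method gives
  I(n) ~ e^(−n φ(x*)) · sqrt(2π / (n · φ''(x*))) = sqrt(2π / (24n)) = sqrt(π/(12n)).
This is exact: substituting u = (x − 21)·sqrt(12n) gives I(n) = (1/sqrt(12n)) ∫_{−∞}^{∞} e^(−u^2) du = sqrt(π/(12n)).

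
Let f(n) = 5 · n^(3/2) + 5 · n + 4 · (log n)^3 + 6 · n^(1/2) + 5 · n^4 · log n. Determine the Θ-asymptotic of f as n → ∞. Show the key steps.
f(n) ∈ Θ(n^4 · log n)

Compare the terms by growth order. For large n, n^a · (log n)^b dominates n^a' · (log n)^b' iff a > a', or (a = a' and b > b'). Ranking the 5 terms shows the dominant one is 5 · n^4 · log n. Hence f(n) ∈ Θ(n^4 · log n).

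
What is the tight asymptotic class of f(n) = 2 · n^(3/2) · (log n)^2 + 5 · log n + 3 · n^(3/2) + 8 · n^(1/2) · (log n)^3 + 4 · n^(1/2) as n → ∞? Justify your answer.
f(n) ∈ Θ(n^(3/2) · (log n)^2)

Compare the terms by growth order. For large n, n^a · (log n)^b dominates n^a' · (log n)^b' iff a > a', or (a = a' and b > b'). Ranking the 5 terms shows the dominant one is 2 · n^(3/2) · (log n)^2. Hence f(n) ∈ Θ(n^(3/2) · (log n)^2).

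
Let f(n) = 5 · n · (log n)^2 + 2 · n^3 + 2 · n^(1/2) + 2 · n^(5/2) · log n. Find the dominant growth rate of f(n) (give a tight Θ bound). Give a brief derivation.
f(n) ∈ Θ(n^3)

Compare the terms by growth order. For large n, n^a · (log n)^b dominates n^a' · (log n)^b' iff a > a', or (a = a' and b > b'). Ranking the 4 terms shows the dominant one is 2 · n^3. Hence f(n) ∈ Θ(n^3).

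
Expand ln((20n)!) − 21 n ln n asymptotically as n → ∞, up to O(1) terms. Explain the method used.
ln((20n)!) − 21 n ln n = −n ln n + 20(ln 20 − 1) n + (1/2) ln(2π·20n) + O(1/n)

Stirling: ln((20n)!) = 20n ln(20n) − 20n + (1/2) ln(2π·20n) + O(1/n).
Expand 20n ln(20n) = 20n (ln n + ln 20) = 20n ln n + 20n ln 20.
Subtract 21n ln n: leading term is (20 − 21) n ln n = −n ln n. The next term is 20n ln 20 − 20n = 20(ln 20 − 1) n. Then the (1/2) ln(2π·20n) correction.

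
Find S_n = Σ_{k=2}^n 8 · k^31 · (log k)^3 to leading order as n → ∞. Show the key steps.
S_n ~ n^32 · (log n)^3 / 4

By integral comparison, S_n = ∫_1^n 8 · x^31 · (log x)^3 dx + O(n^31 · (log n)^3). For the integral, the leading term of ∫_1^n x^31 (log x)^3 dx is n^32/32 · (log n)^3 (by repeated integration by parts; each step lowers the log-exponent and produces a relatively O(1/log n) correction). Hence S_n ~ n^32 · (log n)^3 / 4.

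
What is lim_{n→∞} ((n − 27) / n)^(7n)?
lim = e^(−189)

Rewrite as (1 − 27/n)^(7n). By the standard limit (1 + x/n)^n → e^x, we have (1 − 27/n)^n → e^(−27), and raising to the 7th power gives e^(−189).
More precisely, ln[(1 − 27/n)^(7n)] = 7n · ln(1 − 27/n) = 7n · (-27/n + O(1/n^2)) = -189 + O(1/n) → -189.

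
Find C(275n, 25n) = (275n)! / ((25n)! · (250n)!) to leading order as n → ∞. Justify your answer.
C(275n, 25n) ~ (285311670611/10000000000)^(25n) · sqrt(11/(20π·25n))

Write N = 25n. Apply Stirling to each factorial:
  (11N)! ~ sqrt(2π·11N) · (11N/e)^(11N),
  N! ~ sqrt(2π N) · (N/e)^N,
  (10N)! ~ sqrt(2π·10N) · (10N/e)^(10N).
The exponential factors combine to (11N)^(11N) / (N^N · (10N)^(10N)) = 11^(11N)/10^(10N) = (11^11/10^10)^N = (285311670611/10000000000)^N.
The square-root prefactors combine to sqrt(2π·11N) / (sqrt(2π N)·sqrt(2π·10N)) = sqrt(11 / (2π·10·N)) = sqrt(11/(20π·25n)).
Substituting N = 25n: C(275n, 25n) ~ (285311670611/10000000000)^(25n) · sqrt(11/(20π·25n)).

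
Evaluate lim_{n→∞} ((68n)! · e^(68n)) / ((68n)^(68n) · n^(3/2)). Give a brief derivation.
lim = 0

Stirling: (68n)! ~ sqrt(2π·68n) · (68n/e)^(68n). Hence
  (68n)! · e^(68n) / (68n)^(68n) ~ sqrt(2π·68n).
Dividing by n^(3/2): sqrt(2π·68n) / n^(3/2) = sqrt(2π·68) · n^((1−3)/2), so the expression behaves like sqrt(2π·68) · n^((1−3)/2) → 0.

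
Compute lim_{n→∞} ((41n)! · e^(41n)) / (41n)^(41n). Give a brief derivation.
lim = ∞

Stirling: (41n)! ~ sqrt(2π·41n) · (41n/e)^(41n). Hence
  (41n)! · e^(41n) / (41n)^(41n) ~ sqrt(2π·41n) = sqrt(2π·41) · sqrt(n) → ∞.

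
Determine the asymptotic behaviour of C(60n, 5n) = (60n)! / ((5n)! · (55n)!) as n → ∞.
C(60n, 5n) ~ (8916100448256/285311670611)^(5n) · sqrt(6/(11π·5n))

Write N = 5n. Apply Stirling to each factorial:
  (12N)! ~ sqrt(2π·12N) · (12N/e)^(12N),
  N! ~ sqrt(2π N) · (N/e)^N,
  (11N)! ~ sqrt(2π·11N) · (11N/e)^(11N).
The exponential factors combine to (12N)^(12N) / (N^N · (11N)^(11N)) = 12^(12N)/11^(11N) = (12^12/11^11)^N = (8916100448256/285311670611)^N.
The square-root prefactors combine to sqrt(2π·12N) / (sqrt(2π N)·sqrt(2π·11N)) = sqrt(12 / (2π·11·N)) = sqrt(6/(11π·5n)).
Substituting N = 5n: C(60n, 5n) ~ (8916100448256/285311670611)^(5n) · sqrt(6/(11π·5n)).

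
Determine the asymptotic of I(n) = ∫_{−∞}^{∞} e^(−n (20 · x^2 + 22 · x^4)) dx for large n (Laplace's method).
I(n) ~ sqrt(π/(20n))

φ(x) = 20 · x^2 + 22 · x^4 has its unique global minimum at x* = 0 (since φ'(x) = 40x + 88x^3 = 0 only at x = 0 for real x with both coefficients positive, and φ → ∞ as |x| → ∞). At x* = 0, φ(0) = 0 and φ''(0) = 40. Laplace's method then gives
  I(n) ~ sqrt(2π / (n · φ''(0))) · e^(−n φ(0)) = sqrt(2π / (40n)) = sqrt(π/(20n)).
The 22 · x^4 term contributes only at subleading order (an O(1/n) relative correction).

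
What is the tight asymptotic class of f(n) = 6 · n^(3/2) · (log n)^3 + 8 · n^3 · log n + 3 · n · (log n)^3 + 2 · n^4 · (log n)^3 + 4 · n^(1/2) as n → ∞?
f(n) ∈ Θ(n^4 · (log n)^3)

Compare the terms by growth order. For large n, n^a · (log n)^b dominates n^a' · (log n)^b' iff a > a', or (a = a' and b > b'). Ranking the 5 terms shows the dominant one is 2 · n^4 · (log n)^3. Hence f(n) ∈ Θ(n^4 · (log n)^3).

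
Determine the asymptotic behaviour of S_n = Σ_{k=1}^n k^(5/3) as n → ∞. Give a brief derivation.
S_n ~ (3/8) · n^(8/3)

Integral comparison: Σ_{k=1}^n k^(5/3) = ∫_0^n x^(5/3) dx + O(n^(5/3)). The integral is n^(1 + 5/3) / (1 + 5/3) = n^((5+3)/3) / ((5+3)/3) = (3/8) · n^(8/3).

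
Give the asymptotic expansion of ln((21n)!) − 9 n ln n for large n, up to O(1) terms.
ln((21n)!) − 9 n ln n = 12 n ln n + 21(ln 21 − 1) n + (1/2) ln(2π·21n) + O(1/n)

Stirling: ln((21n)!) = 21n ln(21n) − 21n + (1/2) ln(2π·21n) + O(1/n).
Expand 21n ln(21n) = 21n (ln n + ln 21) = 21n ln n + 21n ln 21.
Subtract 9n ln n: leading term is (21 − 9) n ln n = 12 n ln n. The next term is 21n ln 21 − 21n = 21(ln 21 − 1) n. Then the (1/2) ln(2π·21n) correction.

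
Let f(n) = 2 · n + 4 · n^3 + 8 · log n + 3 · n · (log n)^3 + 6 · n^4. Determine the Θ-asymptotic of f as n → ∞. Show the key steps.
f(n) ∈ Θ(n^4)

Compare the terms by growth order. For large n, n^a · (log n)^b dominates n^a' · (log n)^b' iff a > a', or (a = a' and b > b'). Ranking the 5 terms shows the dominant one is 6 · n^4. Hence f(n) ∈ Θ(n^4).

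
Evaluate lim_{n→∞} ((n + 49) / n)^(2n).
lim = e^98

Rewrite as (1 + 49/n)^(2n). By the standard limit (1 + x/n)^n → e^x, we have (1 + 49/n)^n → e^49, and raising to the 2nd power gives e^98.
More precisely, ln[(1 + 49/n)^(2n)] = 2n · ln(1 + 49/n) = 2n · (49/n + O(1/n^2)) = 98 + O(1/n) → 98.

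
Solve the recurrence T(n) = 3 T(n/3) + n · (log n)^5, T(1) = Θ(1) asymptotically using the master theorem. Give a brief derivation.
T(n) = Θ(n · (log n)^6)

Here log_3 3 = 1 and f(n) = n · (log n)^5 = Θ(n^(log_3 3) · (log n)^5). This is the extended Case 2 of the master theorem (f matches the critical exponent up to log factors), giving T(n) = Θ(n^(log_3 3) · (log n)^(5+1)) = Θ(n · (log n)^6).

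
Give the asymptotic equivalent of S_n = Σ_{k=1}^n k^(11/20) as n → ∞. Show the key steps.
S_n ~ (20/31) · n^(31/20)

Integral comparison: Σ_{k=1}^n k^(11/20) = ∫_0^n x^(11/20) dx + O(n^(11/20)). The integral is n^(1 + 11/20) / (1 + 11/20) = n^((11+20)/20) / ((11+20)/20) = (20/31) · n^(31/20).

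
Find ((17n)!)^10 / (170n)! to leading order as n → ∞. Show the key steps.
((17n)!)^10/(170n)! ~ ((2π·17n)^(9/2) / sqrt(10)) · 10^(−10·17n)  →  0

Write N = 17n. Stirling: N! ~ sqrt(2π N)(N/e)^N and (10N)! ~ sqrt(2π·10N)·(10N/e)^(10N).
  (N!)^10/(10N)! ~ (2π N)^(10/2) (N/e)^(10N) / [sqrt(2π·10N) (10N/e)^(10N)]
     = (2π N)^(10/2) / sqrt(2π·10N) · (N/(10N))^(10N)
     = (2π N)^((10−1)/2) / sqrt(10) · 10^(−10N).
Since 10^10 > 1, the factor 10^(−10N) decays exponentially, so the ratio → 0. Substituting N = 17n gives the stated form.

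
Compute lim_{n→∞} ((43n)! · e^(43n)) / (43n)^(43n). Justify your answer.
lim = ∞

Stirling: (43n)! ~ sqrt(2π·43n) · (43n/e)^(43n). Hence
  (43n)! · e^(43n) / (43n)^(43n) ~ sqrt(2π·43n) = sqrt(2π·43) · sqrt(n) → ∞.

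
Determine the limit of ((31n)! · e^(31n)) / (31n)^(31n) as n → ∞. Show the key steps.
lim = ∞

Stirling: (31n)! ~ sqrt(2π·31n) · (31n/e)^(31n). Hence
  (31n)! · e^(31n) / (31n)^(31n) ~ sqrt(2π·31n) = sqrt(2π·31) · sqrt(n) → ∞.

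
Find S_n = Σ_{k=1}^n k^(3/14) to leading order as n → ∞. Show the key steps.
S_n ~ (14/17) · n^(17/14)

Integral comparison: Σ_{k=1}^n k^(3/14) = ∫_0^n x^(3/14) dx + O(n^(3/14)). The integral is n^(1 + 3/14) / (1 + 3/14) = n^((3+14)/14) / ((3+14)/14) = (14/17) · n^(17/14).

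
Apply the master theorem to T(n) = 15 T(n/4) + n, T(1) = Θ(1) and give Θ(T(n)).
T(n) = Θ(n^(log_4 15))

Master theorem: compare f(n) = n to n^(log_4 15) where log_4 15 ≈ 1.953. Since 1 < log_4 15, we have f(n) = O(n^(log_4 15 − ε)) for some ε > 0 — Case 1. Hence T(n) = Θ(n^(log_4 15)).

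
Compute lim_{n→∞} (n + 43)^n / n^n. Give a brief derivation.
lim = e^43

Rewrite as (1 + 43/n)^(n). By the standard limit (1 + x/n)^n → e^x, we have (1 + 43/n)^n → e^43, and raising to the 1st power gives e^43.
More precisely, ln[(1 + 43/n)^(n)] = n · ln(1 + 43/n) = n · (43/n + O(1/n^2)) = 43 + O(1/n) → 43.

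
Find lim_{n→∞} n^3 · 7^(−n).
lim = 0

Exponentials with base > 1 dominate every fixed polynomial: for any fixed c, n^c / 7^n → 0 as n → ∞ (e.g. by the ratio test, or by writing 7^n = e^(n ln 7) and noting e^(n ln 7) / n^c → ∞). Hence n^3 · 7^(−n) = n^3 / 7^n → 0.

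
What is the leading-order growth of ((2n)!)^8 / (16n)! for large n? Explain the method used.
((2n)!)^8/(16n)! ~ ((2π·2n)^(7/2) / sqrt(8)) · 8^(−8·2n)  →  0

Write N = 2n. Stirling: N! ~ sqrt(2π N)(N/e)^N and (8N)! ~ sqrt(2π·8N)·(8N/e)^(8N).
  (N!)^8/(8N)! ~ (2π N)^(8/2) (N/e)^(8N) / [sqrt(2π·8N) (8N/e)^(8N)]
     = (2π N)^(8/2) / sqrt(2π·8N) · (N/(8N))^(8N)
     = (2π N)^((8−1)/2) / sqrt(8) · 8^(−8N).
Since 8^8 > 1, the factor 8^(−8N) decays exponentially, so the ratio → 0. Substituting N = 2n gives the stated form.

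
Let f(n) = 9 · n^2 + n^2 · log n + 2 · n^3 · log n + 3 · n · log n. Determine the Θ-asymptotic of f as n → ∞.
f(n) ∈ Θ(n^3 · log n)

Compare the terms by growth order. For large n, n^a · (log n)^b dominates n^a' · (log n)^b' iff a > a', or (a = a' and b > b'). Ranking the 4 terms shows the dominant one is 2 · n^3 · log n. Hence f(n) ∈ Θ(n^3 · log n).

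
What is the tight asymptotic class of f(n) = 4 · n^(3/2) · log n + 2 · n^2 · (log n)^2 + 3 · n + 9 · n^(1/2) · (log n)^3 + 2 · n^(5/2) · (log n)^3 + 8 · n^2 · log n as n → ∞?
f(n) ∈ Θ(n^(5/2) · (log n)^3)

Compare the terms by growth order. For large n, n^a · (log n)^b dominates n^a' · (log n)^b' iff a > a', or (a = a' and b > b'). Ranking the 6 terms shows the dominant one is 2 · n^(5/2) · (log n)^3. Hence f(n) ∈ Θ(n^(5/2) · (log n)^3).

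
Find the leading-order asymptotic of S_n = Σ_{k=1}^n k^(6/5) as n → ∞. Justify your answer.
S_n ~ (5/11) · n^(11/5)

Integral comparison: Σ_{k=1}^n k^(6/5) = ∫_0^n x^(6/5) dx + O(n^(6/5)). The integral is n^(1 + 6/5) / (1 + 6/5) = n^((6+5)/5) / ((6+5)/5) = (5/11) · n^(11/5).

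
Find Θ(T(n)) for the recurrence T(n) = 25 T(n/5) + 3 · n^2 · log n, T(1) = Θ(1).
T(n) = Θ(n^2 · (log n)^2)

Here log_5 25 = 2 and f(n) = 3 · n^2 · log n = Θ(n^(log_5 25) · (log n)^1). This is the extended Case 2 of the master theorem (f matches the critical exponent up to log factors), giving T(n) = Θ(n^(log_5 25) · (log n)^(1+1)) = Θ(n^2 · (log n)^2).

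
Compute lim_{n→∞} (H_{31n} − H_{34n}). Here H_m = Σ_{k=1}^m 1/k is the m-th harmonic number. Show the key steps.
lim = ln(31/34)

Euler-Maclaurin gives H_m = ln m + γ + 1/(2m) + O(1/m^2). The γ and O(1/m) terms cancel in the difference:
  H_{31n} − H_{34n} = ln(31n) − ln(34n) + O(1/n) = ln(31/34) + O(1/n).
Hence the limit is ln(31/34).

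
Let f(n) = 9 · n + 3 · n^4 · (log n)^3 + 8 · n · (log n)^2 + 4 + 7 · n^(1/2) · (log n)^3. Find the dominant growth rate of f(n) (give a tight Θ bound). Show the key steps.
f(n) ∈ Θ(n^4 · (log n)^3)

Compare the terms by growth order. For large n, n^a · (log n)^b dominates n^a' · (log n)^b' iff a > a', or (a = a' and b > b'). Ranking the 5 terms shows the dominant one is 3 · n^4 · (log n)^3. Hence f(n) ∈ Θ(n^4 · (log n)^3).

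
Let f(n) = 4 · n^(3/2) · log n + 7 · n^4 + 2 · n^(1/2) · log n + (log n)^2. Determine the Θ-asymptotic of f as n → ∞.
f(n) ∈ Θ(n^4)

Compare the terms by growth order. For large n, n^a · (log n)^b dominates n^a' · (log n)^b' iff a > a', or (a = a' and b > b'). Ranking the 4 terms shows the dominant one is 7 · n^4. Hence f(n) ∈ Θ(n^4).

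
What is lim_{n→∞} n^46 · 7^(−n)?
lim = 0

Exponentials with base > 1 dominate every fixed polynomial: for any fixed c, n^c / 7^n → 0 as n → ∞ (e.g. by the ratio test, or by writing 7^n = e^(n ln 7) and noting e^(n ln 7) / n^c → ∞). Hence n^46 · 7^(−n) = n^46 / 7^n → 0.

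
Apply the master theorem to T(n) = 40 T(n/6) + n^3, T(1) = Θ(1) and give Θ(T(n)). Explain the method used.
T(n) = Θ(n^3)

log_6 40 ≈ 2.059. f(n) = n^3 dominates n^(log_6 40) since 3 > 2.059, and the regularity condition a·f(n/b) = 40·(n/6)^3 = (40/216)·n^3 ≤ c·f(n) holds with c = 40/216 ≈ 0.185 < 1. So this is Case 3: T(n) = Θ(f(n)) = Θ(n^3).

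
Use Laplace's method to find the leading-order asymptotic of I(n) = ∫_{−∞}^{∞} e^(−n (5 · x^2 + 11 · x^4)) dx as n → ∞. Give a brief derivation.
I(n) ~ sqrt(π/(5n))

φ(x) = 5 · x^2 + 11 · x^4 has its unique global minimum at x* = 0 (since φ'(x) = 10x + 44x^3 = 0 only at x = 0 for real x with both coefficients positive, and φ → ∞ as |x| → ∞). At x* = 0, φ(0) = 0 and φ''(0) = 10. Laplace's method then gives
  I(n) ~ sqrt(2π / (n · φ''(0))) · e^(−n φ(0)) = sqrt(2π / (10n)) = sqrt(π/(5n)).
The 11 · x^4 term contributes only at subleading order (an O(1/n) relative correction).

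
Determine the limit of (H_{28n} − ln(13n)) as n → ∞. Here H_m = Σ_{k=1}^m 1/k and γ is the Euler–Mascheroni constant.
lim = ln(28/13) + γ

By Euler-Maclaurin, H_m = ln m + γ + O(1/m). So
  H_{28n} − ln(13n) = ln(28n) + γ − ln(13n) + O(1/n)
                       = ln(28/13) + γ + O(1/n).
Hence the limit is ln(28/13) + γ.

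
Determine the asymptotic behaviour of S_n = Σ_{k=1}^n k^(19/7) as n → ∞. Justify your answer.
S_n ~ (7/26) · n^(26/7)

Integral comparison: Σ_{k=1}^n k^(19/7) = ∫_0^n x^(19/7) dx + O(n^(19/7)). The integral is n^(1 + 19/7) / (1 + 19/7) = n^((19+7)/7) / ((19+7)/7) = (7/26) · n^(26/7).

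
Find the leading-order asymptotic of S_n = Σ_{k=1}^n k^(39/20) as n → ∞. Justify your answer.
S_n ~ (20/59) · n^(59/20)

Integral comparison: Σ_{k=1}^n k^(39/20) = ∫_0^n x^(39/20) dx + O(n^(39/20)). The integral is n^(1 + 39/20) / (1 + 39/20) = n^((39+20)/20) / ((39+20)/20) = (20/59) · n^(59/20).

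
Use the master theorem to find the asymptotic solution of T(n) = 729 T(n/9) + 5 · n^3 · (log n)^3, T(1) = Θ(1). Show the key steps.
T(n) = Θ(n^3 · (log n)^4)

Here log_9 729 = 3 and f(n) = 5 · n^3 · (log n)^3 = Θ(n^(log_9 729) · (log n)^3). This is the extended Case 2 of the master theorem (f matches the critical exponent up to log factors), giving T(n) = Θ(n^(log_9 729) · (log n)^(3+1)) = Θ(n^3 · (log n)^4).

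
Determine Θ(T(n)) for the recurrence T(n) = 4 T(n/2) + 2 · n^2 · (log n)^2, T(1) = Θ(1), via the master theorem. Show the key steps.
T(n) = Θ(n^2 · (log n)^3)

Here log_2 4 = 2 and f(n) = 2 · n^2 · (log n)^2 = Θ(n^(log_2 4) · (log n)^2). This is the extended Case 2 of the master theorem (f matches the critical exponent up to log factors), giving T(n) = Θ(n^(log_2 4) · (log n)^(2+1)) = Θ(n^2 · (log n)^3).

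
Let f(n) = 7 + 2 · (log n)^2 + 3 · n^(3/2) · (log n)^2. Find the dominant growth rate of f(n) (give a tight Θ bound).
f(n) ∈ Θ(n^(3/2) · (log n)^2)

Compare the terms by growth order. For large n, n^a · (log n)^b dominates n^a' · (log n)^b' iff a > a', or (a = a' and b > b'). Ranking the 3 terms shows the dominant one is 3 · n^(3/2) · (log n)^2. Hence f(n) ∈ Θ(n^(3/2) · (log n)^2).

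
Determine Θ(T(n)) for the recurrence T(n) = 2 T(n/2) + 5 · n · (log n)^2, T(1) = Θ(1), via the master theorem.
T(n) = Θ(n · (log n)^3)

Here log_2 2 = 1 and f(n) = 5 · n · (log n)^2 = Θ(n^(log_2 2) · (log n)^2). This is the extended Case 2 of the master theorem (f matches the critical exponent up to log factors), giving T(n) = Θ(n^(log_2 2) · (log n)^(2+1)) = Θ(n · (log n)^3).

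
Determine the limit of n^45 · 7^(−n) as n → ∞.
lim = 0

Exponentials with base > 1 dominate every fixed polynomial: for any fixed c, n^c / 7^n → 0 as n → ∞ (e.g. by the ratio test, or by writing 7^n = e^(n ln 7) and noting e^(n ln 7) / n^c → ∞). Hence n^45 · 7^(−n) = n^45 / 7^n → 0.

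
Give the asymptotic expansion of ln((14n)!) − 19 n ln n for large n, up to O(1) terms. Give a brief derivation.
ln((14n)!) − 19 n ln n = −5 n ln n + 14(ln 14 − 1) n + (1/2) ln(2π·14n) + O(1/n)

Stirling: ln((14n)!) = 14n ln(14n) − 14n + (1/2) ln(2π·14n) + O(1/n).
Expand 14n ln(14n) = 14n (ln n + ln 14) = 14n ln n + 14n ln 14.
Subtract 19n ln n: leading term is (14 − 19) n ln n = −5 n ln n. The next term is 14n ln 14 − 14n = 14(ln 14 − 1) n. Then the (1/2) ln(2π·14n) correction.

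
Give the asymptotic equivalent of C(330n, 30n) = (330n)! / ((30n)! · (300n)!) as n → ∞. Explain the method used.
C(330n, 30n) ~ (285311670611/10000000000)^(30n) · sqrt(11/(20π·30n))

Write N = 30n. Apply Stirling to each factorial:
  (11N)! ~ sqrt(2π·11N) · (11N/e)^(11N),
  N! ~ sqrt(2π N) · (N/e)^N,
  (10N)! ~ sqrt(2π·10N) · (10N/e)^(10N).
The exponential factors combine to (11N)^(11N) / (N^N · (10N)^(10N)) = 11^(11N)/10^(10N) = (11^11/10^10)^N = (285311670611/10000000000)^N.
The square-root prefactors combine to sqrt(2π·11N) / (sqrt(2π N)·sqrt(2π·10N)) = sqrt(11 / (2π·10·N)) = sqrt(11/(20π·30n)).
Substituting N = 30n: C(330n, 30n) ~ (285311670611/10000000000)^(30n) · sqrt(11/(20π·30n)).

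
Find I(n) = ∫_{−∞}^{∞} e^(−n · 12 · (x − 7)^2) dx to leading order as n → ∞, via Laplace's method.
I(n) = sqrt(π/(12n))

Here φ(x) = 12 · (x − 7)^2 has its unique minimum at x* = 7 with φ(x*) = 0 and φ''(x*) = 24. Laplace's method gives
  I(n) ~ e^(−n φ(x*)) · sqrt(2π / (n · φ''(x*))) = sqrt(2π / (24n)) = sqrt(π/(12n)).
This is exact: substituting u = (x − 7)·sqrt(12n) gives I(n) = (1/sqrt(12n)) ∫_{−∞}^{∞} e^(−u^2) du = sqrt(π/(12n)).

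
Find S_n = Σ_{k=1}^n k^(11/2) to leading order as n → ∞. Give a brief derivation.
S_n ~ (2/13) · n^(13/2)

Integral comparison: Σ_{k=1}^n k^(11/2) = ∫_0^n x^(11/2) dx + O(n^(11/2)). The integral is n^(1 + 11/2) / (1 + 11/2) = n^((11+2)/2) / ((11+2)/2) = (2/13) · n^(13/2).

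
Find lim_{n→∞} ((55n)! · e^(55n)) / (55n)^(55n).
lim = ∞

Stirling: (55n)! ~ sqrt(2π·55n) · (55n/e)^(55n). Hence
  (55n)! · e^(55n) / (55n)^(55n) ~ sqrt(2π·55n) = sqrt(2π·55) · sqrt(n) → ∞.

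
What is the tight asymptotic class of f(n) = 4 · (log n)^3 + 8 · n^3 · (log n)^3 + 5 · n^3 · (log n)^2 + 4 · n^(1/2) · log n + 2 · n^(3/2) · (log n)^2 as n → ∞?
f(n) ∈ Θ(n^3 · (log n)^3)

Compare the terms by growth order. For large n, n^a · (log n)^b dominates n^a' · (log n)^b' iff a > a', or (a = a' and b > b'). Ranking the 5 terms shows the dominant one is 8 · n^3 · (log n)^3. Hence f(n) ∈ Θ(n^3 · (log n)^3).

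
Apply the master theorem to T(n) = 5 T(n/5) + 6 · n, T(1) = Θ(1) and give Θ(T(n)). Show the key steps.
T(n) = Θ(n log n)

log_5 5 = 1, and f(n) = 6 · n = Θ(n^(log_5 5)). This is Case 2 of the master theorem: T(n) = Θ(f(n) · log n) = Θ(n log n).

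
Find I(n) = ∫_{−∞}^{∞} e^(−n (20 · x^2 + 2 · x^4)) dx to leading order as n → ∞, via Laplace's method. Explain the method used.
I(n) ~ sqrt(π/(20n))

φ(x) = 20 · x^2 + 2 · x^4 has its unique global minimum at x* = 0 (since φ'(x) = 40x + 8x^3 = 0 only at x = 0 for real x with both coefficients positive, and φ → ∞ as |x| → ∞). At x* = 0, φ(0) = 0 and φ''(0) = 40. Laplace's method then gives
  I(n) ~ sqrt(2π / (n · φ''(0))) · e^(−n φ(0)) = sqrt(2π / (40n)) = sqrt(π/(20n)).
The 2 · x^4 term contributes only at subleading order (an O(1/n) relative correction).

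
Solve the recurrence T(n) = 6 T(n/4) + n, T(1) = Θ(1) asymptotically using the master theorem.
T(n) = Θ(n^(log_4 6))

Master theorem: compare f(n) = n to n^(log_4 6) where log_4 6 ≈ 1.292. Since 1 < log_4 6, we have f(n) = O(n^(log_4 6 − ε)) for some ε > 0 — Case 1. Hence T(n) = Θ(n^(log_4 6)).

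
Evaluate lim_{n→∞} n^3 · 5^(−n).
lim = 0

Exponentials with base > 1 dominate every fixed polynomial: for any fixed c, n^c / 5^n → 0 as n → ∞ (e.g. by the ratio test, or by writing 5^n = e^(n ln 5) and noting e^(n ln 5) / n^c → ∞). Hence n^3 · 5^(−n) = n^3 / 5^n → 0.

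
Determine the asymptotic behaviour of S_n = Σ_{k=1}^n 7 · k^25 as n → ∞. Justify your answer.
S_n ~ 7 · n^26 / 26

By integral comparison (Euler-Maclaurin), Σ_{k=1}^n 7 · k^25 = 7 · ∫_0^n x^25 dx + O(n^25) = 7 · n^26/26 + O(n^25). (Equivalently, Faulhaber's formula gives the same leading term.)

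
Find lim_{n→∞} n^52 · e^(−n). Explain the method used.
lim = 0

Exponentials with base > 1 dominate every fixed polynomial: for any fixed c, n^c / e^n → 0 as n → ∞ (e.g. by the ratio test, or since e^n grows faster than any power of n). Hence n^52 · e^(−n) = n^52 / e^n → 0.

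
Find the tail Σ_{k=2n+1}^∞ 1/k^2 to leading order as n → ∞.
Σ_{k>2n} 1/k^2 ~ 1/(1 · (2n))

Compare to the integral: ∫_{2n}^∞ x^(−2) dx = [−x^(−1)/1]_{2n}^∞ = 1/((2−1)·(2n)). Euler-Maclaurin then gives
  Σ_{k>2n} 1/k^2 = ∫_{2n}^∞ dx/x^2 − 1/(2·(2n)^2) + O(1/(2n)^3).
(Equivalently this is ζ(2) − Σ_{k≤2n} 1/k^2.)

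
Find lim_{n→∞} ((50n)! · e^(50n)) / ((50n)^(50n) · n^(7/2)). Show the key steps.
lim = 0

Stirling: (50n)! ~ sqrt(2π·50n) · (50n/e)^(50n). Hence
  (50n)! · e^(50n) / (50n)^(50n) ~ sqrt(2π·50n).
Dividing by n^(7/2): sqrt(2π·50n) / n^(7/2) = sqrt(2π·50) · n^((1−7)/2), so the expression behaves like sqrt(2π·50) · n^((1−7)/2) → 0.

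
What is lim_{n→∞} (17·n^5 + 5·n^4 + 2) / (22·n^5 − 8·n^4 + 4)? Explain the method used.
lim = 17/22

For large n the leading n^5 terms dominate both numerator and denominator. Dividing top and bottom by n^5, every other term tends to 0, leaving 17/22.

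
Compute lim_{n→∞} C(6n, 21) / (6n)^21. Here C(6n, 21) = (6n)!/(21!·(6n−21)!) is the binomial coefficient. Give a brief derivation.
lim = 1/21! = 1/51090942171709440000

With N = 6n → ∞: C(N, 21) / N^21 = [N(N−1)…(N−20)] / (21! · N^21) = (1/21!) · 1 · (1 − 1/(6n)) · … · (1 − 20/(6n)). Each factor → 1 as N → ∞, so the limit is 1/21! = 1/51090942171709440000.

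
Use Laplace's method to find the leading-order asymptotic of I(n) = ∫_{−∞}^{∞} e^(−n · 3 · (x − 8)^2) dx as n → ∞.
I(n) = sqrt(π/(3n))

Here φ(x) = 3 · (x − 8)^2 has its unique minimum at x* = 8 with φ(x*) = 0 and φ''(x*) = 6. Laplace's method gives
  I(n) ~ e^(−n φ(x*)) · sqrt(2π / (n · φ''(x*))) = sqrt(2π / (6n)) = sqrt(π/(3n)).
This is exact: substituting u = (x − 8)·sqrt(3n) gives I(n) = (1/sqrt(3n)) ∫_{−∞}^{∞} e^(−u^2) du = sqrt(π/(3n)).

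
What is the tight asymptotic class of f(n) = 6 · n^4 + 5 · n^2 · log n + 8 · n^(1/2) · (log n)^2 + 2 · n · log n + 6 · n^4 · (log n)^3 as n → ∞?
f(n) ∈ Θ(n^4 · (log n)^3)

Compare the terms by growth order. For large n, n^a · (log n)^b dominates n^a' · (log n)^b' iff a > a', or (a = a' and b > b'). Ranking the 5 terms shows the dominant one is 6 · n^4 · (log n)^3. Hence f(n) ∈ Θ(n^4 · (log n)^3).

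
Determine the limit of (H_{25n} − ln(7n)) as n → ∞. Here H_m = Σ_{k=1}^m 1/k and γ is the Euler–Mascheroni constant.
lim = ln(25/7) + γ

By Euler-Maclaurin, H_m = ln m + γ + O(1/m). So
  H_{25n} − ln(7n) = ln(25n) + γ − ln(7n) + O(1/n)
                       = ln(25/7) + γ + O(1/n).
Hence the limit is ln(25/7) + γ.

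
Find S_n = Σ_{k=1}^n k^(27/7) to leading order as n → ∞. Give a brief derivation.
S_n ~ (7/34) · n^(34/7)

Integral comparison: Σ_{k=1}^n k^(27/7) = ∫_0^n x^(27/7) dx + O(n^(27/7)). The integral is n^(1 + 27/7) / (1 + 27/7) = n^((27+7)/7) / ((27+7)/7) = (7/34) · n^(34/7).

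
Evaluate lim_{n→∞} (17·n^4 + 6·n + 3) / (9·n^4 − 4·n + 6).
lim = 17/9

For large n the leading n^4 terms dominate both numerator and denominator. Dividing top and bottom by n^4, every other term tends to 0, leaving 17/9.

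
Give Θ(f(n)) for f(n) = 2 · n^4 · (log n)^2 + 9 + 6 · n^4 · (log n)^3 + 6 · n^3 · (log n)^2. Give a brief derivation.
f(n) ∈ Θ(n^4 · (log n)^3)

Compare the terms by growth order. For large n, n^a · (log n)^b dominates n^a' · (log n)^b' iff a > a', or (a = a' and b > b'). Ranking the 4 terms shows the dominant one is 6 · n^4 · (log n)^3. Hence f(n) ∈ Θ(n^4 · (log n)^3).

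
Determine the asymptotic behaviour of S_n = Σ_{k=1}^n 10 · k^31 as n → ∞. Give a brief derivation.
S_n ~ 5 · n^32 / 16

By integral comparison (Euler-Maclaurin), Σ_{k=1}^n 10 · k^31 = 10 · ∫_0^n x^31 dx + O(n^31) = 10 · n^32/32 = 5 · n^32 / 16 + O(n^31). (Equivalently, Faulhaber's formula gives the same leading term.)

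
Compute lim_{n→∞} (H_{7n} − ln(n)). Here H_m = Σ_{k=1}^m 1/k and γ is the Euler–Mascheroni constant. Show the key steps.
lim = ln 7 + γ

By Euler-Maclaurin, H_m = ln m + γ + O(1/m). So
  H_{7n} − ln(n) = ln(7n) + γ − ln(n) + O(1/n)
                       = ln(7/1) + γ + O(1/n).
Hence the limit is ln(7/1) + γ.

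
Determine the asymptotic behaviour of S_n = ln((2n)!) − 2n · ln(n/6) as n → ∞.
S_n ~ 2n · (ln 12 − 1) + O(ln n)

Stirling: ln((2n)!) = 2n ln(2n) − 2n + O(ln n).
  S_n = 2n ln(2n) − 2n − 2n ln(n/6) + O(ln n)
      = 2n ln(2n) − 2n ln n + 2n ln 6 − 2n + O(ln n)
      = 2n ln 2 + 2n ln 6 − 2n + O(ln n)
      = 2n (ln 12 − 1) + O(ln n).
Numerically ln(12) − 1 ≈ 1.4849.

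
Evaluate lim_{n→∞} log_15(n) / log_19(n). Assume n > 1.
lim = ln(19) / ln(15) = log_15(19)

Change of base: log_15(n) = ln n / ln 15 and log_19(n) = ln n / ln 19. The ratio is (ln n / ln 15) · (ln 19 / ln n) = ln 19 / ln 15, a constant independent of n. So the limit is ln 19 / ln 15 = log_15(19).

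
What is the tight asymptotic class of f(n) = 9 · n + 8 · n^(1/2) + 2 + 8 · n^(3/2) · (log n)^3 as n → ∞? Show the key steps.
f(n) ∈ Θ(n^(3/2) · (log n)^3)

Compare the terms by growth order. For large n, n^a · (log n)^b dominates n^a' · (log n)^b' iff a > a', or (a = a' and b > b'). Ranking the 4 terms shows the dominant one is 8 · n^(3/2) · (log n)^3. Hence f(n) ∈ Θ(n^(3/2) · (log n)^3).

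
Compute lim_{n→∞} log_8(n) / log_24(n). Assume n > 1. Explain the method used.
lim = ln(24) / ln(8) = log_8(24)

Change of base: log_8(n) = ln n / ln 8 and log_24(n) = ln n / ln 24. The ratio is (ln n / ln 8) · (ln 24 / ln n) = ln 24 / ln 8, a constant independent of n. So the limit is ln 24 / ln 8 = log_8(24).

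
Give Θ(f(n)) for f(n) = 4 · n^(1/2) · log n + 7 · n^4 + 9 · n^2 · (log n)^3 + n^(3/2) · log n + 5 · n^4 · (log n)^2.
f(n) ∈ Θ(n^4 · (log n)^2)

Compare the terms by growth order. For large n, n^a · (log n)^b dominates n^a' · (log n)^b' iff a > a', or (a = a' and b > b'). Ranking the 5 terms shows the dominant one is 5 · n^4 · (log n)^2. Hence f(n) ∈ Θ(n^4 · (log n)^2).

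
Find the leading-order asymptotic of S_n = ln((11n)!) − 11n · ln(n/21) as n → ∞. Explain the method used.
S_n ~ 11n · (ln 231 − 1) + O(ln n)

Stirling: ln((11n)!) = 11n ln(11n) − 11n + O(ln n).
  S_n = 11n ln(11n) − 11n − 11n ln(n/21) + O(ln n)
      = 11n ln(11n) − 11n ln n + 11n ln 21 − 11n + O(ln n)
      = 11n ln 11 + 11n ln 21 − 11n + O(ln n)
      = 11n (ln 231 − 1) + O(ln n).
Numerically ln(231) − 1 ≈ 4.4424.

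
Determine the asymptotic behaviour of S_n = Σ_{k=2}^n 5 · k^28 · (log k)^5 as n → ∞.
S_n ~ 5 · n^29 · (log n)^5 / 29

By integral comparison, S_n = ∫_1^n 5 · x^28 · (log x)^5 dx + O(n^28 · (log n)^5). For the integral, the leading term of ∫_1^n x^28 (log x)^5 dx is n^29/29 · (log n)^5 (by repeated integration by parts; each step lowers the log-exponent and produces a relatively O(1/log n) correction). Hence S_n ~ 5 · n^29 · (log n)^5 / 29.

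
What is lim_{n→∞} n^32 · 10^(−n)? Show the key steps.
lim = 0

Exponentials with base > 1 dominate every fixed polynomial: for any fixed c, n^c / 10^n → 0 as n → ∞ (e.g. by the ratio test, or by writing 10^n = e^(n ln 10) and noting e^(n ln 10) / n^c → ∞). Hence n^32 · 10^(−n) = n^32 / 10^n → 0.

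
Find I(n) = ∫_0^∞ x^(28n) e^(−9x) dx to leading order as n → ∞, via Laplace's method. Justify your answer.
I(n) ~ (sqrt(2π·28n) / 9) · (28n/(9e))^(28n)

Write the integrand as exp(28n ln x − 9x) and set f(x) = 28n ln x − 9x. Then f'(x) = 28n/x − 9 = 0 at x* = 28n/9, and f''(x*) = −28n/x*^2 = −9^2/(28n). Laplace's method (interior maximum) gives
  I(n) ~ e^(f(x*)) · sqrt(2π / |f''(x*)|)
        = exp(28n ln(28n/9) − 28n) · sqrt(2π · 28n / 9^2)
        = (28n/9)^(28n) e^(−28n) · sqrt(2π·28n) / 9
        = (sqrt(2π·28n) / 9) · (28n/(9e))^(28n).
This matches Γ(28n+1)/9^(28n+1) with Stirling applied to Γ.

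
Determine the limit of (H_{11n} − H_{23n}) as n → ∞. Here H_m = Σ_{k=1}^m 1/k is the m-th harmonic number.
lim = ln(11/23)

Euler-Maclaurin gives H_m = ln m + γ + 1/(2m) + O(1/m^2). The γ and O(1/m) terms cancel in the difference:
  H_{11n} − H_{23n} = ln(11n) − ln(23n) + O(1/n) = ln(11/23) + O(1/n).
Hence the limit is ln(11/23).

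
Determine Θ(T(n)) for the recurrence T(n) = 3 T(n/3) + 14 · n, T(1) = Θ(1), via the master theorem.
T(n) = Θ(n log n)

log_3 3 = 1, and f(n) = 14 · n = Θ(n^(log_3 3)). This is Case 2 of the master theorem: T(n) = Θ(f(n) · log n) = Θ(n log n).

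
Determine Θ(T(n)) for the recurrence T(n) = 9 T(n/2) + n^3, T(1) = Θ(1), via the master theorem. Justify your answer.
T(n) = Θ(n^(log_2 9))

Master theorem: compare f(n) = n^3 to n^(log_2 9) where log_2 9 ≈ 3.170. Since 3 < log_2 9, we have f(n) = O(n^(log_2 9 − ε)) for some ε > 0 — Case 1. Hence T(n) = Θ(n^(log_2 9)).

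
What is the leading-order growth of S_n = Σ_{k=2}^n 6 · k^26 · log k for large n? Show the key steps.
S_n ~ 2 · n^27 log n / 9 − 2 · n^27 / 243

By integral comparison, S_n = ∫_1^n 6 · x^26 · log x dx + O(n^26 · log n). For the integral, ∫ x^26 log x dx = n^27 log n / 27 − n^27/729 (integration by parts). Hence S_n ~ 2 · n^27 log n / 9 − 2 · n^27 / 243.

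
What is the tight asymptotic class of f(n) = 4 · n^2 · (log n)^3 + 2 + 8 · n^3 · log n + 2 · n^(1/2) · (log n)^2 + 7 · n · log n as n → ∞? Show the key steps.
f(n) ∈ Θ(n^3 · log n)

Compare the terms by growth order. For large n, n^a · (log n)^b dominates n^a' · (log n)^b' iff a > a', or (a = a' and b > b'). Ranking the 5 terms shows the dominant one is 8 · n^3 · log n. Hence f(n) ∈ Θ(n^3 · log n).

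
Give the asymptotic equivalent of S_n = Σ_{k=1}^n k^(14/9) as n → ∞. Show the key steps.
S_n ~ (9/23) · n^(23/9)

Integral comparison: Σ_{k=1}^n k^(14/9) = ∫_0^n x^(14/9) dx + O(n^(14/9)). The integral is n^(1 + 14/9) / (1 + 14/9) = n^((14+9)/9) / ((14+9)/9) = (9/23) · n^(23/9).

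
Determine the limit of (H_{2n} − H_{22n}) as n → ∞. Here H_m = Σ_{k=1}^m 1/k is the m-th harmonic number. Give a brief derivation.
lim = ln(2/22) = −ln 11

Euler-Maclaurin gives H_m = ln m + γ + 1/(2m) + O(1/m^2). The γ and O(1/m) terms cancel in the difference:
  H_{2n} − H_{22n} = ln(2n) − ln(22n) + O(1/n) = ln(2/22) + O(1/n).
Hence the limit is ln(2/22) = −ln 11.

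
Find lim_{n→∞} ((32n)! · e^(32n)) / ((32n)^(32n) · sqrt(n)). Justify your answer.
lim = sqrt(2π·32)

Stirling: (32n)! ~ sqrt(2π·32n) · (32n/e)^(32n). Hence
  (32n)! · e^(32n) / (32n)^(32n) ~ sqrt(2π·32n).
Dividing by sqrt(n): sqrt(2π·32n) / sqrt(n) = sqrt(2π·32) · n^((1−1)/2), so the limit is sqrt(2π·32).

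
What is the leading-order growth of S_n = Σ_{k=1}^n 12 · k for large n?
S_n ~ 6 · n^2

By integral comparison (Euler-Maclaurin), Σ_{k=1}^n 12 · k = 12 · ∫_0^n x^1 dx + O(n) = 12 · n^2/2 = 6 · n^2 + O(n). (Equivalently, Faulhaber's formula gives the same leading term.)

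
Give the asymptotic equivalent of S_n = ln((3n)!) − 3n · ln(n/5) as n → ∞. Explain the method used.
S_n ~ 3n · (ln 15 − 1) + O(ln n)

Stirling: ln((3n)!) = 3n ln(3n) − 3n + O(ln n).
  S_n = 3n ln(3n) − 3n − 3n ln(n/5) + O(ln n)
      = 3n ln(3n) − 3n ln n + 3n ln 5 − 3n + O(ln n)
      = 3n ln 3 + 3n ln 5 − 3n + O(ln n)
      = 3n (ln 15 − 1) + O(ln n).
Numerically ln(15) − 1 ≈ 1.7081.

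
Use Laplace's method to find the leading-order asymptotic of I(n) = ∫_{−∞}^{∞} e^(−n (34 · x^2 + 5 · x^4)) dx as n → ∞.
I(n) ~ sqrt(π/(34n))

φ(x) = 34 · x^2 + 5 · x^4 has its unique global minimum at x* = 0 (since φ'(x) = 68x + 20x^3 = 0 only at x = 0 for real x with both coefficients positive, and φ → ∞ as |x| → ∞). At x* = 0, φ(0) = 0 and φ''(0) = 68. Laplace's method then gives
  I(n) ~ sqrt(2π / (n · φ''(0))) · e^(−n φ(0)) = sqrt(2π / (68n)) = sqrt(π/(34n)).
The 5 · x^4 term contributes only at subleading order (an O(1/n) relative correction).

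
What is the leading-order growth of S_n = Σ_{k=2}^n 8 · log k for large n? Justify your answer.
S_n ~ 8 · (n log n − n)

By integral comparison, S_n = ∫_1^n 8 · log x dx + O(log n). For the integral, ∫ log x dx = n log n − n. Hence S_n ~ 8 · (n log n − n).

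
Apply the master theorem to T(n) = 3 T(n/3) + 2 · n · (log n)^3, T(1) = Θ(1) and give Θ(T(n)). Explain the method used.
T(n) = Θ(n · (log n)^4)

Here log_3 3 = 1 and f(n) = 2 · n · (log n)^3 = Θ(n^(log_3 3) · (log n)^3). This is the extended Case 2 of the master theorem (f matches the critical exponent up to log factors), giving T(n) = Θ(n^(log_3 3) · (log n)^(3+1)) = Θ(n · (log n)^4).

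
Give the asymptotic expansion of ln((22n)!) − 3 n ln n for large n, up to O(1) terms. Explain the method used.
ln((22n)!) − 3 n ln n = 19 n ln n + 22(ln 22 − 1) n + (1/2) ln(2π·22n) + O(1/n)

Stirling: ln((22n)!) = 22n ln(22n) − 22n + (1/2) ln(2π·22n) + O(1/n).
Expand 22n ln(22n) = 22n (ln n + ln 22) = 22n ln n + 22n ln 22.
Subtract 3n ln n: leading term is (22 − 3) n ln n = 19 n ln n. The next term is 22n ln 22 − 22n = 22(ln 22 − 1) n. Then the (1/2) ln(2π·22n) correction.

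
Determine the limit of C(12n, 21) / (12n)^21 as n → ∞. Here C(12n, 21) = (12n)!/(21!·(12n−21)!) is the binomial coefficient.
lim = 1/21! = 1/51090942171709440000

With N = 12n → ∞: C(N, 21) / N^21 = [N(N−1)…(N−20)] / (21! · N^21) = (1/21!) · 1 · (1 − 1/(12n)) · … · (1 − 20/(12n)). Each factor → 1 as N → ∞, so the limit is 1/21! = 1/51090942171709440000.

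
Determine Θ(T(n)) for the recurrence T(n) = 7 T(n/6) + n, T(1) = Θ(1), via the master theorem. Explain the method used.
T(n) = Θ(n^(log_6 7))

Master theorem: compare f(n) = n to n^(log_6 7) where log_6 7 ≈ 1.086. Since 1 < log_6 7, we have f(n) = O(n^(log_6 7 − ε)) for some ε > 0 — Case 1. Hence T(n) = Θ(n^(log_6 7)).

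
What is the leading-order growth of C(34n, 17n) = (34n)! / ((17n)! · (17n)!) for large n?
C(34n, 17n) ~ (4)^(17n) · sqrt(1/(π·17n))

Write N = 17n. Apply Stirling to each factorial:
  (2N)! ~ sqrt(2π·2N) · (2N/e)^(2N),
  N! ~ sqrt(2π N) · (N/e)^N,
  (1N)! ~ sqrt(2π·1N) · (1N/e)^(1N).
The exponential factors combine to (2N)^(2N) / (N^N · (1N)^(1N)) = 2^(2N)/1^(1N) = (2^2/1^1)^N = (4)^N.
The square-root prefactors combine to sqrt(2π·2N) / (sqrt(2π N)·sqrt(2π·1N)) = sqrt(2 / (2π·1·N)) = sqrt(1/(π·17n)).
Substituting N = 17n: C(34n, 17n) ~ (4)^(17n) · sqrt(1/(π·17n)).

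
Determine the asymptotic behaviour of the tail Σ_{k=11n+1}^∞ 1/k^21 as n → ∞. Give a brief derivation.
Σ_{k>11n} 1/k^21 ~ 1/(20 · (11n)^20)

Compare to the integral: ∫_{11n}^∞ x^(−21) dx = [−x^(−20)/20]_{11n}^∞ = 1/((21−1)·(11n)^20). Euler-Maclaurin then gives
  Σ_{k>11n} 1/k^21 = ∫_{11n}^∞ dx/x^21 − 1/(2·(11n)^21) + O(1/(11n)^22).
(Equivalently this is ζ(21) − Σ_{k≤11n} 1/k^21.)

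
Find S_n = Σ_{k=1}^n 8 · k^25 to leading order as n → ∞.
S_n ~ 4 · n^26 / 13

By integral comparison (Euler-Maclaurin), Σ_{k=1}^n 8 · k^25 = 8 · ∫_0^n x^25 dx + O(n^25) = 8 · n^26/26 = 4 · n^26 / 13 + O(n^25). (Equivalently, Faulhaber's formula gives the same leading term.)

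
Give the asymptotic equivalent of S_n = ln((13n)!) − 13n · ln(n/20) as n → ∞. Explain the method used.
S_n ~ 13n · (ln 260 − 1) + O(ln n)

Stirling: ln((13n)!) = 13n ln(13n) − 13n + O(ln n).
  S_n = 13n ln(13n) − 13n − 13n ln(n/20) + O(ln n)
      = 13n ln(13n) − 13n ln n + 13n ln 20 − 13n + O(ln n)
      = 13n ln 13 + 13n ln 20 − 13n + O(ln n)
      = 13n (ln 260 − 1) + O(ln n).
Numerically ln(260) − 1 ≈ 4.5607.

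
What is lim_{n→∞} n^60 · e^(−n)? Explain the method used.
lim = 0

Exponentials with base > 1 dominate every fixed polynomial: for any fixed c, n^c / e^n → 0 as n → ∞ (e.g. by the ratio test, or since e^n grows faster than any power of n). Hence n^60 · e^(−n) = n^60 / e^n → 0.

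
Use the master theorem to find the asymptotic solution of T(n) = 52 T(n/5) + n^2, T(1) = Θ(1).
T(n) = Θ(n^(log_5 52))

Master theorem: compare f(n) = n^2 to n^(log_5 52) where log_5 52 ≈ 2.455. Since 2 < log_5 52, we have f(n) = O(n^(log_5 52 − ε)) for some ε > 0 — Case 1. Hence T(n) = Θ(n^(log_5 52)).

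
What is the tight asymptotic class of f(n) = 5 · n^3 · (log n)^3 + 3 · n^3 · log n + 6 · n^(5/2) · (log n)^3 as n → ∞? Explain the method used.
f(n) ∈ Θ(n^3 · (log n)^3)

Compare the terms by growth order. For large n, n^a · (log n)^b dominates n^a' · (log n)^b' iff a > a', or (a = a' and b > b'). Ranking the 3 terms shows the dominant one is 5 · n^3 · (log n)^3. Hence f(n) ∈ Θ(n^3 · (log n)^3).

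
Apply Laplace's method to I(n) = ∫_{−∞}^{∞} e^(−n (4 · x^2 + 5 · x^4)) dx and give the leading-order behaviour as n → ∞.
I(n) ~ sqrt(π/(4n))

φ(x) = 4 · x^2 + 5 · x^4 has its unique global minimum at x* = 0 (since φ'(x) = 8x + 20x^3 = 0 only at x = 0 for real x with both coefficients positive, and φ → ∞ as |x| → ∞). At x* = 0, φ(0) = 0 and φ''(0) = 8. Laplace's method then gives
  I(n) ~ sqrt(2π / (n · φ''(0))) · e^(−n φ(0)) = sqrt(2π / (8n)) = sqrt(π/(4n)).
The 5 · x^4 term contributes only at subleading order (an O(1/n) relative correction).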